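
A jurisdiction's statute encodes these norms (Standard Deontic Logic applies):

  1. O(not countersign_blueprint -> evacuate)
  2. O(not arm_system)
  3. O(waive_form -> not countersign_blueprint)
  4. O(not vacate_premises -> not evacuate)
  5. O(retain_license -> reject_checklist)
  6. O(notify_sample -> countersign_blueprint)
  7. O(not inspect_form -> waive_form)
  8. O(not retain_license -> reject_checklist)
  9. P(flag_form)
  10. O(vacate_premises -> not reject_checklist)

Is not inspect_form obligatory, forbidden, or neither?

Forbidden

Premises 8 and 5 are O(not retain_license -> reject_checklist) and O(retain_license -> reject_checklist); every ideal world satisfies not retain_license or retain_license, so in either case reject_checklist holds — hence O(reject_checklist).
The contrapositive of premise 10 (O(vacate_premises -> not reject_checklist)) is O(reject_checklist -> not vacate_premises), and O(reject_checklist) is already established, so O(not vacate_premises).
With premise 4, O(not vacate_premises -> not evacuate), the K-axiom yields O(not evacuate).
Premise 1, O(not countersign_blueprint -> evacuate), contraposes to O(not evacuate -> countersign_blueprint); with O(not evacuate) we get O(countersign_blueprint).
The contrapositive of premise 3 (O(waive_form -> not countersign_blueprint)) is O(countersign_blueprint -> not waive_form), and O(countersign_blueprint) is already established, so O(not waive_form).
The contrapositive of premise 7 (O(not inspect_form -> waive_form)) is O(not waive_form -> inspect_form), and O(not waive_form) is already established, so O(inspect_form).
Premises 2, 6, 9 do not contribute to this derivation.
Thus O(inspect_form), which is F(not inspect_form): not inspect_form is forbidden.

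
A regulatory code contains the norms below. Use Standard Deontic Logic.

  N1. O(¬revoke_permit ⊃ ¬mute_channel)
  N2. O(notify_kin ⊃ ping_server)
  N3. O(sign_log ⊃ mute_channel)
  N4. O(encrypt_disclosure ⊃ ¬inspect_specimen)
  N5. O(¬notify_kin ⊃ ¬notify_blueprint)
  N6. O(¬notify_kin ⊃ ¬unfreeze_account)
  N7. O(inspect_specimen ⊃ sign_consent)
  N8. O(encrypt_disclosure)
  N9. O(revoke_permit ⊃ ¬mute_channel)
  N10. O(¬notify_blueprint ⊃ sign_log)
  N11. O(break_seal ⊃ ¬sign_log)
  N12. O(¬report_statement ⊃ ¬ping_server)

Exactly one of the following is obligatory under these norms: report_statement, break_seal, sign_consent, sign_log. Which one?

report_statement

Premises 1 and 9 cover both cases: O(¬revoke_permit ⊃ ¬mute_channel) and O(revoke_permit ⊃ ¬mute_channel). Since ¬revoke_permit ∨ revoke_permit is a tautology, O(¬mute_channel) follows.
Premise 3, O(sign_log ⊃ mute_channel), contraposes to O(¬mute_channel ⊃ ¬sign_log); with O(¬mute_channel) we get O(¬sign_log).
Premise 10, O(¬notify_blueprint ⊃ sign_log), contraposes to O(¬sign_log ⊃ notify_blueprint); with O(¬sign_log) we get O(notify_blueprint).
Premise 5 is O(¬notify_kin ⊃ ¬notify_blueprint); contrapositively O(notify_blueprint ⊃ notify_kin). Since O(notify_blueprint) holds, K gives O(notify_kin).
From O(notify_kin) and premise 2, O(notify_kin ⊃ ping_server), we obtain O(ping_server).
Premise 12, O(¬report_statement ⊃ ¬ping_server), contraposes to O(ping_server ⊃ report_statement); with O(ping_server) we get O(report_statement).
So O(report_statement) holds — report_statement is obligatory. None of the other listed options is made obligatory by any chain of premises.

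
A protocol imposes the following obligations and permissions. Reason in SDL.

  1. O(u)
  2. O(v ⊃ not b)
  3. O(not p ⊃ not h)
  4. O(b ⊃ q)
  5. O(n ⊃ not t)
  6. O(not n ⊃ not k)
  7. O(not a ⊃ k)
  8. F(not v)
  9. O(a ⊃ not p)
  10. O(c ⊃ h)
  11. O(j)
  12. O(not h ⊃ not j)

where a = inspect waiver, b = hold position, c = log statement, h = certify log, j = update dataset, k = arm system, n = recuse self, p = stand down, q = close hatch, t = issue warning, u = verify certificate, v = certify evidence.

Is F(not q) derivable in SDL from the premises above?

Premise 4 is O(b ⊃ q), but O(b) is not derivable from the premises, so it does not yield O(q).
No other premise forces O(q). An ideal world satisfying every premise can still have not q true, so F(not q) is not derivable.

No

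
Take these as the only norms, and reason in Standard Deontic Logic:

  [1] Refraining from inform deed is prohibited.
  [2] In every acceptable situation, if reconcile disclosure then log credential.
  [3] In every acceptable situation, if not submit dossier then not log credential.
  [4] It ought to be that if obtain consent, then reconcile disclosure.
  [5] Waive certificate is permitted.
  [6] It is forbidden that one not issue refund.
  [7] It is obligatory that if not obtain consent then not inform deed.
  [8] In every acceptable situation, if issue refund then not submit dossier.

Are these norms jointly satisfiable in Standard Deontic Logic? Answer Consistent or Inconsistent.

Inconsistent

Premise 6 is F(¬issue_refund), i.e. O(issue_refund).
With premise 8, O(issue_refund → ¬submit_dossier), the K-axiom yields O(¬submit_dossier).
From O(¬submit_dossier) and premise 3, O(¬submit_dossier → ¬log_credential), we obtain O(¬log_credential).
Premise 2 is O(reconcile_disclosure → log_credential); contrapositively O(¬log_credential → ¬reconcile_disclosure). Since O(¬log_credential) holds, K gives O(¬reconcile_disclosure).
Premise 4, O(obtain_consent → reconcile_disclosure), contraposes to O(¬reconcile_disclosure → ¬obtain_consent); with O(¬reconcile_disclosure) we get O(¬obtain_consent).
With premise 7, O(¬obtain_consent → ¬inform_deed), the K-axiom yields O(¬inform_deed).
However, F(¬inform_deed) at premise 1 amounts to O(inform_deed).
We now have both O(¬inform_deed) and O(inform_deed) — inform_deed is simultaneously obligatory and forbidden, violating the D-axiom.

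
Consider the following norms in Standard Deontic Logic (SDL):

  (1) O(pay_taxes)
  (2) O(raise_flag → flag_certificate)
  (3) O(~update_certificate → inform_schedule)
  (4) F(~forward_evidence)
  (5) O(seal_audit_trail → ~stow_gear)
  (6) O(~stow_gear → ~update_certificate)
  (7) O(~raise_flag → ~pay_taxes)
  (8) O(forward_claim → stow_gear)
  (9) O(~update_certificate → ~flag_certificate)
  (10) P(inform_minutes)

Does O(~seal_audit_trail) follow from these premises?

Yes

Premise 1 gives O(pay_taxes).
Premise 7 is O(~raise_flag → ~pay_taxes); contrapositively O(pay_taxes → raise_flag). Since O(pay_taxes) holds, K gives O(raise_flag).
Applying K to premise 2 (O(raise_flag → flag_certificate)) and O(raise_flag) yields O(flag_certificate).
The contrapositive of premise 9 (O(~update_certificate → ~flag_certificate)) is O(flag_certificate → update_certificate), and O(flag_certificate) is already established, so O(update_certificate).
The contrapositive of premise 6 (O(~stow_gear → ~update_certificate)) is O(update_certificate → stow_gear), and O(update_certificate) is already established, so O(stow_gear).
Premise 5, O(seal_audit_trail → ~stow_gear), contraposes to O(stow_gear → ~seal_audit_trail); with O(stow_gear) we get O(~seal_audit_trail).
Premises 3, 4, 8, 10 do not contribute to this derivation.
So O(~seal_audit_trail) follows.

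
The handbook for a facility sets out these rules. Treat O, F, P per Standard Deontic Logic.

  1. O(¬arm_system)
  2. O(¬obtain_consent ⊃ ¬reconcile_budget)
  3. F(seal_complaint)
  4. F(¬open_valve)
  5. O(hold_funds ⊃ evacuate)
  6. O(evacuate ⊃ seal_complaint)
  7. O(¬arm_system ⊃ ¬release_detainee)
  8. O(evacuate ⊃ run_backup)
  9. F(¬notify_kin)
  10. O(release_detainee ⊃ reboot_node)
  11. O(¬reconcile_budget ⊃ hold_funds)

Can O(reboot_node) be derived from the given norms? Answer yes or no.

No

Premise 10 is O(release_detainee ⊃ reboot_node), but O(release_detainee) is not derivable from the premises, so it does not yield O(reboot_node).
No other premise forces O(reboot_node). An ideal world satisfying every premise can still have reboot_node false, so O(reboot_node) is not derivable.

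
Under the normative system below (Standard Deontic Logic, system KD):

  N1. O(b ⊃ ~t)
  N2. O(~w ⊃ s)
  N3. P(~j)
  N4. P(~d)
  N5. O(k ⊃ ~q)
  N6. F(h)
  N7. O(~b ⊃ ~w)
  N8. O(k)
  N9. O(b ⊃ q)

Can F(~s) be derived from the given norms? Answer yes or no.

Premise 8 states O(k) outright.
Applying K to premise 5 (O(k ⊃ ~q)) and O(k) yields O(~q).
Premise 9, O(b ⊃ q), contraposes to O(~q ⊃ ~b); with O(~q) we get O(~b).
With premise 7, O(~b ⊃ ~w), the K-axiom yields O(~w).
Premise 2 is O(~w ⊃ s); since O(~w), deontic closure gives O(s).
Premises 1, 3, 4, 6 do not contribute to this derivation.
So O(s) holds, i.e. F(~s). The claim follows.

Yes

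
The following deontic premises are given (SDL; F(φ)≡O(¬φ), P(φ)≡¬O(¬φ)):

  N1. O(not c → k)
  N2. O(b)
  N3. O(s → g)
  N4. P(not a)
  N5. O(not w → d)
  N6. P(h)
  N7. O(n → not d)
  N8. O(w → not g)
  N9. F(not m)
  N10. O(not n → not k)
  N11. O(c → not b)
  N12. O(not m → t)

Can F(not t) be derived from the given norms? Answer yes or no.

Premise 12 is O(not m → t), but O(not m) is not derivable from the premises, so it does not yield O(t).
No other premise forces O(t). An ideal world satisfying every premise can still have not t true, so F(not t) is not derivable.

No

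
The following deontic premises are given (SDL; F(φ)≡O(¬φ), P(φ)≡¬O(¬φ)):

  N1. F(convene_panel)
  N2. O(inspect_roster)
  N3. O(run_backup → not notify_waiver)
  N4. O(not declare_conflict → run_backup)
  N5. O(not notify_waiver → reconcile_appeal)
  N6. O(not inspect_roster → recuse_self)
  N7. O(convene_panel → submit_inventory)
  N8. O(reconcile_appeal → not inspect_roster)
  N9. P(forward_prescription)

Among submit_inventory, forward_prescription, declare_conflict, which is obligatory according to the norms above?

Premise 2 states O(inspect_roster) outright.
Premise 8 is O(reconcile_appeal → not inspect_roster); contrapositively O(inspect_roster → not reconcile_appeal). Since O(inspect_roster) holds, K gives O(not reconcile_appeal).
Premise 5 is O(not notify_waiver → reconcile_appeal); contrapositively O(not reconcile_appeal → notify_waiver). Since O(not reconcile_appeal) holds, K gives O(notify_waiver).
Premise 3, O(run_backup → not notify_waiver), contraposes to O(notify_waiver → not run_backup); with O(notify_waiver) we get O(not run_backup).
Premise 4 is O(not declare_conflict → run_backup); contrapositively O(not run_backup → declare_conflict). Since O(not run_backup) holds, K gives O(declare_conflict).
So O(declare_conflict) holds — declare_conflict is obligatory. None of the other listed options is made obligatory by any chain of premises.

declare_conflict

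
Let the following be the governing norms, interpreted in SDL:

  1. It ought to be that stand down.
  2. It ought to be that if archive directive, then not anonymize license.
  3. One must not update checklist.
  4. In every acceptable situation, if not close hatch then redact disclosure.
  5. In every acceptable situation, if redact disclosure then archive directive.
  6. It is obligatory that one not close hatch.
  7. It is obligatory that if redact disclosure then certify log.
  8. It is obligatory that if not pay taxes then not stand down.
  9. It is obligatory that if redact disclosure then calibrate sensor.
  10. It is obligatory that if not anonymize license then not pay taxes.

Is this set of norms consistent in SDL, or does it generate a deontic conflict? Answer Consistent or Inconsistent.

Inconsistent

Premise 1 states O(stand_down) outright.
The contrapositive of premise 8 (O(¬pay_taxes → ¬stand_down)) is O(stand_down → pay_taxes), and O(stand_down) is already established, so O(pay_taxes).
Premise 10 is O(¬anonymize_license → ¬pay_taxes); contrapositively O(pay_taxes → anonymize_license). Since O(pay_taxes) holds, K gives O(anonymize_license).
Premise 2, O(archive_directive → ¬anonymize_license), contraposes to O(anonymize_license → ¬archive_directive); with O(anonymize_license) we get O(¬archive_directive).
The contrapositive of premise 5 (O(redact_disclosure → archive_directive)) is O(¬archive_directive → ¬redact_disclosure), and O(¬archive_directive) is already established, so O(¬redact_disclosure).
Premise 4, O(¬close_hatch → redact_disclosure), contraposes to O(¬redact_disclosure → close_hatch); with O(¬redact_disclosure) we get O(close_hatch).
Yet premise 6 states O(¬close_hatch).
We now have both O(close_hatch) and O(¬close_hatch) — close_hatch is simultaneously obligatory and forbidden, violating the D-axiom.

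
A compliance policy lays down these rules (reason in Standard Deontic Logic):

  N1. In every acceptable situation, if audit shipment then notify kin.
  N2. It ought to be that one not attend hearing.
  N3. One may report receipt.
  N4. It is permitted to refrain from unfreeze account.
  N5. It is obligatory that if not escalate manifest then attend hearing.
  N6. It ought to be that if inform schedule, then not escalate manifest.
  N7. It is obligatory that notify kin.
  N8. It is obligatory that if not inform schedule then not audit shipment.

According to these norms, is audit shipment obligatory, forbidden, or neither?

Forbidden

Premise 2 states O(¬attend_hearing) outright.
Premise 5 is O(¬escalate_manifest → attend_hearing); contrapositively O(¬attend_hearing → escalate_manifest). Since O(¬attend_hearing) holds, K gives O(escalate_manifest).
The contrapositive of premise 6 (O(inform_schedule → ¬escalate_manifest)) is O(escalate_manifest → ¬inform_schedule), and O(escalate_manifest) is already established, so O(¬inform_schedule).
Premise 8 is O(¬inform_schedule → ¬audit_shipment); since O(¬inform_schedule), deontic closure gives O(¬audit_shipment).
Premises 1, 3, 4, 7 do not contribute to this derivation.
Thus O(¬audit_shipment), which is F(audit_shipment): audit_shipment is forbidden.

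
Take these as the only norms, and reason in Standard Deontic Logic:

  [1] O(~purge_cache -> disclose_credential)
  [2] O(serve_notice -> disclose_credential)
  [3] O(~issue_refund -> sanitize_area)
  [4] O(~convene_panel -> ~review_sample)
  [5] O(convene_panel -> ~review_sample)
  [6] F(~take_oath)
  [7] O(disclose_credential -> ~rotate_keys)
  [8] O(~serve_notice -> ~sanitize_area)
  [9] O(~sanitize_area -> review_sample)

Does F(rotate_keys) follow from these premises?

Yes

By case analysis on ~convene_panel: premise 4 gives O(~convene_panel -> ~review_sample) and premise 5 gives O(convene_panel -> ~review_sample), so O(~review_sample) either way.
Premise 9, O(~sanitize_area -> review_sample), contraposes to O(~review_sample -> sanitize_area); with O(~review_sample) we get O(sanitize_area).
The contrapositive of premise 8 (O(~serve_notice -> ~sanitize_area)) is O(sanitize_area -> serve_notice), and O(sanitize_area) is already established, so O(serve_notice).
With premise 2, O(serve_notice -> disclose_credential), the K-axiom yields O(disclose_credential).
From O(disclose_credential) and premise 7, O(disclose_credential -> ~rotate_keys), we obtain O(~rotate_keys).
Premises 1, 3, 6 do not contribute to this derivation.
So O(~rotate_keys) holds, i.e. F(rotate_keys). The claim follows.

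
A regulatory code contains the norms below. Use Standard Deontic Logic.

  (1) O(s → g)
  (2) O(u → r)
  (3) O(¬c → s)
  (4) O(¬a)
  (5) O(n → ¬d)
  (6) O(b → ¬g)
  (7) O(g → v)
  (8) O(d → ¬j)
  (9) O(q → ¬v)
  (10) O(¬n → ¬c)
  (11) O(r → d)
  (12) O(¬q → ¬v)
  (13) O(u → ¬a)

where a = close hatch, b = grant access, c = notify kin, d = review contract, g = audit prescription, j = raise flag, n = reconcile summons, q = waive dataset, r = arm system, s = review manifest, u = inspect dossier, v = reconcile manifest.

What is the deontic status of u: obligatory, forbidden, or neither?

By case analysis on ¬q: premise 12 gives O(¬q → ¬v) and premise 9 gives O(q → ¬v), so O(¬v) either way.
Premise 7 is O(g → v); contrapositively O(¬v → ¬g). Since O(¬v) holds, K gives O(¬g).
Premise 1, O(s → g), contraposes to O(¬g → ¬s); with O(¬g) we get O(¬s).
The contrapositive of premise 3 (O(¬c → s)) is O(¬s → c), and O(¬s) is already established, so O(c).
Premise 10 is O(¬n → ¬c); contrapositively O(c → n). Since O(c) holds, K gives O(n).
With premise 5, O(n → ¬d), the K-axiom yields O(¬d).
The contrapositive of premise 11 (O(r → d)) is O(¬d → ¬r), and O(¬d) is already established, so O(¬r).
The contrapositive of premise 2 (O(u → r)) is O(¬r → ¬u), and O(¬r) is already established, so O(¬u).
Premises 4, 6, 8, 13 do not contribute to this derivation.
Thus O(¬u), which is F(u): u is forbidden.

Forbidden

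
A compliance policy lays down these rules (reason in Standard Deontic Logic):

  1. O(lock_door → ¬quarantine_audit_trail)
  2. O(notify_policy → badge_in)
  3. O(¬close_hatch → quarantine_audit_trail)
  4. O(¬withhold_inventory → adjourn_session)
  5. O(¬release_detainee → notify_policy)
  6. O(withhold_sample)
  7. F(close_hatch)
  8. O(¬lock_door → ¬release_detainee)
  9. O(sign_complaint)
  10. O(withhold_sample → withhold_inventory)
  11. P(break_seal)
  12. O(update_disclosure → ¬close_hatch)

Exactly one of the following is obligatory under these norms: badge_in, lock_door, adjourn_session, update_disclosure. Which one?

F(close_hatch) at premise 7 means O(¬close_hatch).
Premise 3 is O(¬close_hatch → quarantine_audit_trail); since O(¬close_hatch), deontic closure gives O(quarantine_audit_trail).
The contrapositive of premise 1 (O(lock_door → ¬quarantine_audit_trail)) is O(quarantine_audit_trail → ¬lock_door), and O(quarantine_audit_trail) is already established, so O(¬lock_door).
Applying K to premise 8 (O(¬lock_door → ¬release_detainee)) and O(¬lock_door) yields O(¬release_detainee).
Premise 5 is O(¬release_detainee → notify_policy); since O(¬release_detainee), deontic closure gives O(notify_policy).
Premise 2 is O(notify_policy → badge_in); since O(notify_policy), deontic closure gives O(badge_in).
So O(badge_in) holds — badge_in is obligatory. None of the other listed options is made obligatory by any chain of premises.

badge_in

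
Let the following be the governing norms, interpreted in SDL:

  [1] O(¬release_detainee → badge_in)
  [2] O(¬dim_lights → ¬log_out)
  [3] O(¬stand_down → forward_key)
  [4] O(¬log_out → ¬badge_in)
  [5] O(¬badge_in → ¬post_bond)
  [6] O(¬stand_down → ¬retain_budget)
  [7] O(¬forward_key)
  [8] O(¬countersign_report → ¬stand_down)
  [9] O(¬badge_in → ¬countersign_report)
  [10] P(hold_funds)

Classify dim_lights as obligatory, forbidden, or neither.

Obligatory

From premise 7 we have O(¬forward_key).
Premise 3 is O(¬stand_down → forward_key); contrapositively O(¬forward_key → stand_down). Since O(¬forward_key) holds, K gives O(stand_down).
Premise 8 is O(¬countersign_report → ¬stand_down); contrapositively O(stand_down → countersign_report). Since O(stand_down) holds, K gives O(countersign_report).
Premise 9, O(¬badge_in → ¬countersign_report), contraposes to O(countersign_report → badge_in); with O(countersign_report) we get O(badge_in).
Premise 4 is O(¬log_out → ¬badge_in); contrapositively O(badge_in → log_out). Since O(badge_in) holds, K gives O(log_out).
The contrapositive of premise 2 (O(¬dim_lights → ¬log_out)) is O(log_out → dim_lights), and O(log_out) is already established, so O(dim_lights).
Premises 1, 5, 6, 10 do not contribute to this derivation.
Hence dim_lights is obligatory.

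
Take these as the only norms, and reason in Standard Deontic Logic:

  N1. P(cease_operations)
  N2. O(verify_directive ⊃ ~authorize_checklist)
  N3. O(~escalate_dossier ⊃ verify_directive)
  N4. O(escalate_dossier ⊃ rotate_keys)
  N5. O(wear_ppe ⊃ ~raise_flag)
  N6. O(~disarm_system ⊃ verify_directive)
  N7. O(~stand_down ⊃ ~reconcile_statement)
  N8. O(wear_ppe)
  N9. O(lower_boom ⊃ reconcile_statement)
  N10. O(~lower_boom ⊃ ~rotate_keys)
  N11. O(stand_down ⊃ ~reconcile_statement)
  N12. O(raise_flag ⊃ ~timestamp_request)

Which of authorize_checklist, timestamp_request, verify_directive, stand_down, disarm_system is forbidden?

Premises 7 and 11 are O(~stand_down ⊃ ~reconcile_statement) and O(stand_down ⊃ ~reconcile_statement); every ideal world satisfies ~stand_down or stand_down, so in either case ~reconcile_statement holds — hence O(~reconcile_statement).
Premise 9, O(lower_boom ⊃ reconcile_statement), contraposes to O(~reconcile_statement ⊃ ~lower_boom); with O(~reconcile_statement) we get O(~lower_boom).
With premise 10, O(~lower_boom ⊃ ~rotate_keys), the K-axiom yields O(~rotate_keys).
Premise 4 is O(escalate_dossier ⊃ rotate_keys); contrapositively O(~rotate_keys ⊃ ~escalate_dossier). Since O(~rotate_keys) holds, K gives O(~escalate_dossier).
Applying K to premise 3 (O(~escalate_dossier ⊃ verify_directive)) and O(~escalate_dossier) yields O(verify_directive).
From O(verify_directive) and premise 2, O(verify_directive ⊃ ~authorize_checklist), we obtain O(~authorize_checklist).
So O(~authorize_checklist) holds, i.e. authorize_checklist is forbidden. None of the other listed options is forbidden under the premises.

authorize_checklist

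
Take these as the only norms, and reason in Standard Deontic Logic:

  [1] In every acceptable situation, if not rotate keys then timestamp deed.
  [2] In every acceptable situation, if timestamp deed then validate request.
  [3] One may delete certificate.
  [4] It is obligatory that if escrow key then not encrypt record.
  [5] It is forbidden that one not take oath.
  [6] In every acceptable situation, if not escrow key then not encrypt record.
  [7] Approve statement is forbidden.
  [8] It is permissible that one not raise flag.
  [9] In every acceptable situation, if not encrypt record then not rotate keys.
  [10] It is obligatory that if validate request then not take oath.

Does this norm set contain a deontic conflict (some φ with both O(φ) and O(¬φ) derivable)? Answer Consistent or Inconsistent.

Inconsistent

By case analysis on escrow_key: premise 4 gives O(escrow_key → ¬encrypt_record) and premise 6 gives O(¬escrow_key → ¬encrypt_record), so O(¬encrypt_record) either way.
Premise 9 is O(¬encrypt_record → ¬rotate_keys); since O(¬encrypt_record), deontic closure gives O(¬rotate_keys).
Premise 1 is O(¬rotate_keys → timestamp_deed); since O(¬rotate_keys), deontic closure gives O(timestamp_deed).
From O(timestamp_deed) and premise 2, O(timestamp_deed → validate_request), we obtain O(validate_request).
Premise 10 is O(validate_request → ¬take_oath); since O(validate_request), deontic closure gives O(¬take_oath).
However, F(¬take_oath) at premise 5 amounts to O(take_oath).
We now have both O(¬take_oath) and O(take_oath) — take_oath is simultaneously obligatory and forbidden, violating the D-axiom.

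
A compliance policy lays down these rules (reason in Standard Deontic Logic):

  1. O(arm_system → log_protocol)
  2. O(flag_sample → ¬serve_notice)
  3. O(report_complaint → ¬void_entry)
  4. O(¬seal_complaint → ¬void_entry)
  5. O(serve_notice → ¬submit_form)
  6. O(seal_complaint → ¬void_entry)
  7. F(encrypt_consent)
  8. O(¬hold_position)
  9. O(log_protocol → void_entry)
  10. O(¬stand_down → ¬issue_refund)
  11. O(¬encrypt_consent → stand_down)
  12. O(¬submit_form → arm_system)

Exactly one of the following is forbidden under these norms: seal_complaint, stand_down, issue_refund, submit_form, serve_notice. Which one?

serve_notice

Premises 4 and 6 cover both cases: O(¬seal_complaint → ¬void_entry) and O(seal_complaint → ¬void_entry). Since ¬seal_complaint ∨ seal_complaint is a tautology, O(¬void_entry) follows.
Premise 9 is O(log_protocol → void_entry); contrapositively O(¬void_entry → ¬log_protocol). Since O(¬void_entry) holds, K gives O(¬log_protocol).
Premise 1, O(arm_system → log_protocol), contraposes to O(¬log_protocol → ¬arm_system); with O(¬log_protocol) we get O(¬arm_system).
Premise 12, O(¬submit_form → arm_system), contraposes to O(¬arm_system → submit_form); with O(¬arm_system) we get O(submit_form).
Premise 5 is O(serve_notice → ¬submit_form); contrapositively O(submit_form → ¬serve_notice). Since O(submit_form) holds, K gives O(¬serve_notice).
So O(¬serve_notice) holds, i.e. serve_notice is forbidden. None of the other listed options is forbidden under the premises.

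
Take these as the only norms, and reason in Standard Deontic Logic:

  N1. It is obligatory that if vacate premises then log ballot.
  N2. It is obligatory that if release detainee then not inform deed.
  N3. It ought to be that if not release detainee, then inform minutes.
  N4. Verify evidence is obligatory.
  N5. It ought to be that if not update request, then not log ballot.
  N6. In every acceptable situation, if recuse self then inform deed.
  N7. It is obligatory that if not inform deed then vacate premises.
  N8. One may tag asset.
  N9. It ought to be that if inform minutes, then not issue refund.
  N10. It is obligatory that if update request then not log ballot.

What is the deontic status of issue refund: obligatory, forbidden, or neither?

Forbidden

By case analysis on update_request: premise 10 gives O(update_request → ¬log_ballot) and premise 5 gives O(¬update_request → ¬log_ballot), so O(¬log_ballot) either way.
Premise 1 is O(vacate_premises → log_ballot); contrapositively O(¬log_ballot → ¬vacate_premises). Since O(¬log_ballot) holds, K gives O(¬vacate_premises).
The contrapositive of premise 7 (O(¬inform_deed → vacate_premises)) is O(¬vacate_premises → inform_deed), and O(¬vacate_premises) is already established, so O(inform_deed).
The contrapositive of premise 2 (O(release_detainee → ¬inform_deed)) is O(inform_deed → ¬release_detainee), and O(inform_deed) is already established, so O(¬release_detainee).
Premise 3 is O(¬release_detainee → inform_minutes); since O(¬release_detainee), deontic closure gives O(inform_minutes).
Premise 9 is O(inform_minutes → ¬issue_refund); since O(inform_minutes), deontic closure gives O(¬issue_refund).
Premises 4, 6, 8 do not contribute to this derivation.
Thus O(¬issue_refund), which is F(issue_refund): issue_refund is forbidden.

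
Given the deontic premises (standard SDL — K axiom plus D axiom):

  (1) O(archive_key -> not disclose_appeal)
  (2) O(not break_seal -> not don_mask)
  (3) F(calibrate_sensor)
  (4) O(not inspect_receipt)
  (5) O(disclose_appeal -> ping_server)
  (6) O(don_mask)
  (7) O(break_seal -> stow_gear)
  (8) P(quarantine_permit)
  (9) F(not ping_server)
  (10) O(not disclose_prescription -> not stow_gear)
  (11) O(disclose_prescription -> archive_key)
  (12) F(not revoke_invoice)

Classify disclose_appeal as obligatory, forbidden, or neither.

From premise 6 we have O(don_mask).
Premise 2 is O(not break_seal -> not don_mask); contrapositively O(don_mask -> break_seal). Since O(don_mask) holds, K gives O(break_seal).
Premise 7 is O(break_seal -> stow_gear); since O(break_seal), deontic closure gives O(stow_gear).
Premise 10, O(not disclose_prescription -> not stow_gear), contraposes to O(stow_gear -> disclose_prescription); with O(stow_gear) we get O(disclose_prescription).
Applying K to premise 11 (O(disclose_prescription -> archive_key)) and O(disclose_prescription) yields O(archive_key).
Applying K to premise 1 (O(archive_key -> not disclose_appeal)) and O(archive_key) yields O(not disclose_appeal).
Premises 3, 4, 5, 8, 9, 12 do not contribute to this derivation.
Thus O(not disclose_appeal), which is F(disclose_appeal): disclose_appeal is forbidden.

Forbidden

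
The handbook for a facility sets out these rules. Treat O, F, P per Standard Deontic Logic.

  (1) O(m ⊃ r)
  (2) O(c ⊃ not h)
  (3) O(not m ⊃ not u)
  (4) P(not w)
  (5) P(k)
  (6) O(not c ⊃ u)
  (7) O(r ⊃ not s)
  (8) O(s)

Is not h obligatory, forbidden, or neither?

From premise 8 we have O(s).
Premise 7 is O(r ⊃ not s); contrapositively O(s ⊃ not r). Since O(s) holds, K gives O(not r).
Premise 1, O(m ⊃ r), contraposes to O(not r ⊃ not m); with O(not r) we get O(not m).
With premise 3, O(not m ⊃ not u), the K-axiom yields O(not u).
Premise 6 is O(not c ⊃ u); contrapositively O(not u ⊃ c). Since O(not u) holds, K gives O(c).
Premise 2 is O(c ⊃ not h); since O(c), deontic closure gives O(not h).
Premises 4, 5 do not contribute to this derivation.
Hence not h is obligatory.

Obligatory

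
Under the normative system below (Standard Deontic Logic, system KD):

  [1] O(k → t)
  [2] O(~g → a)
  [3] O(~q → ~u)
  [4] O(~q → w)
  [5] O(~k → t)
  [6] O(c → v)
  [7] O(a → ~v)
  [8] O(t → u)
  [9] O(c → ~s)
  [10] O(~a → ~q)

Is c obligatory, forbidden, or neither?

Forbidden

Premises 1 and 5 cover both cases: O(k → t) and O(~k → t). Since k ∨ ~k is a tautology, O(t) follows.
Premise 8 is O(t → u); since O(t), deontic closure gives O(u).
Premise 3, O(~q → ~u), contraposes to O(u → q); with O(u) we get O(q).
Premise 10 is O(~a → ~q); contrapositively O(q → a). Since O(q) holds, K gives O(a).
With premise 7, O(a → ~v), the K-axiom yields O(~v).
Premise 6 is O(c → v); contrapositively O(~v → ~c). Since O(~v) holds, K gives O(~c).
Premises 2, 4, 9 do not contribute to this derivation.
Thus O(~c), which is F(c): c is forbidden.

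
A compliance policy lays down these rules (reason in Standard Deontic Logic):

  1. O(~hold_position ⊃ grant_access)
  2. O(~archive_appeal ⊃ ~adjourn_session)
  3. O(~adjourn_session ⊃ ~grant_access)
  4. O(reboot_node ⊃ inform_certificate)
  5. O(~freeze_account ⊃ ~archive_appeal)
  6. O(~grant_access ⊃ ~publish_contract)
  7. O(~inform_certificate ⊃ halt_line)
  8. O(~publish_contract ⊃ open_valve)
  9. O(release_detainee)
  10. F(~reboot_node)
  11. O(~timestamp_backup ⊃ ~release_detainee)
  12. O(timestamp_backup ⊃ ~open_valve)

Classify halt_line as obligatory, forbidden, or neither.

Neither

Premise 7 is O(~inform_certificate ⊃ halt_line), but O(~inform_certificate) is not derivable from the premises, so it does not yield O(halt_line).
No premise or chain of K-axiom applications forces O(halt_line), and none forces O(~halt_line). So halt_line is neither obligatory nor forbidden under these norms.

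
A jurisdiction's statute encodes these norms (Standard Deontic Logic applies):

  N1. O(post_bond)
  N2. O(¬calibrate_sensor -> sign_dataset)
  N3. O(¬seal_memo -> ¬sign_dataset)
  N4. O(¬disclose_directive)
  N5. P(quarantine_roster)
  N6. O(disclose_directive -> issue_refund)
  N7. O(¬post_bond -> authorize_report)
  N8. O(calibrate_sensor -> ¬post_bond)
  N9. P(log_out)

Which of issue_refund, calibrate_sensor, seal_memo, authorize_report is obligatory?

Premise 1 gives O(post_bond).
The contrapositive of premise 8 (O(calibrate_sensor -> ¬post_bond)) is O(post_bond -> ¬calibrate_sensor), and O(post_bond) is already established, so O(¬calibrate_sensor).
Premise 2 is O(¬calibrate_sensor -> sign_dataset); since O(¬calibrate_sensor), deontic closure gives O(sign_dataset).
The contrapositive of premise 3 (O(¬seal_memo -> ¬sign_dataset)) is O(sign_dataset -> seal_memo), and O(sign_dataset) is already established, so O(seal_memo).
So O(seal_memo) holds — seal_memo is obligatory. None of the other listed options is made obligatory by any chain of premises.

seal_memo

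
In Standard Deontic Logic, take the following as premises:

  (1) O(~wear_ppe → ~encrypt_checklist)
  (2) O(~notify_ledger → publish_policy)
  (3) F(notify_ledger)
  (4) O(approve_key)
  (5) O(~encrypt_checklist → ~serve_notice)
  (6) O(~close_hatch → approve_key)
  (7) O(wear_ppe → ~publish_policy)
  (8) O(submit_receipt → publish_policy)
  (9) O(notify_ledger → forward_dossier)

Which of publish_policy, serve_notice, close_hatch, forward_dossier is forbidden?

serve_notice

F(notify_ledger) at premise 3 means O(~notify_ledger).
Applying K to premise 2 (O(~notify_ledger → publish_policy)) and O(~notify_ledger) yields O(publish_policy).
The contrapositive of premise 7 (O(wear_ppe → ~publish_policy)) is O(publish_policy → ~wear_ppe), and O(publish_policy) is already established, so O(~wear_ppe).
With premise 1, O(~wear_ppe → ~encrypt_checklist), the K-axiom yields O(~encrypt_checklist).
Applying K to premise 5 (O(~encrypt_checklist → ~serve_notice)) and O(~encrypt_checklist) yields O(~serve_notice).
So O(~serve_notice) holds, i.e. serve_notice is forbidden. None of the other listed options is forbidden under the premises.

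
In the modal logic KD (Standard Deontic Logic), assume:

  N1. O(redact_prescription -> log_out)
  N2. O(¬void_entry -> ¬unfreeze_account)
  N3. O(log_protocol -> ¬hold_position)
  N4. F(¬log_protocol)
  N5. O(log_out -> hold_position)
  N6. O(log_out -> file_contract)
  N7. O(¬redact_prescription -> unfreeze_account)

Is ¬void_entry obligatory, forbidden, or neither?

Premise 4, F(¬log_protocol), is equivalent to O(log_protocol).
Premise 3 is O(log_protocol -> ¬hold_position); since O(log_protocol), deontic closure gives O(¬hold_position).
Premise 5 is O(log_out -> hold_position); contrapositively O(¬hold_position -> ¬log_out). Since O(¬hold_position) holds, K gives O(¬log_out).
The contrapositive of premise 1 (O(redact_prescription -> log_out)) is O(¬log_out -> ¬redact_prescription), and O(¬log_out) is already established, so O(¬redact_prescription).
Premise 7 is O(¬redact_prescription -> unfreeze_account); since O(¬redact_prescription), deontic closure gives O(unfreeze_account).
The contrapositive of premise 2 (O(¬void_entry -> ¬unfreeze_account)) is O(unfreeze_account -> void_entry), and O(unfreeze_account) is already established, so O(void_entry).
Premise 6 does not contribute to this derivation.
Thus O(void_entry), which is F(¬void_entry): ¬void_entry is forbidden.

Forbidden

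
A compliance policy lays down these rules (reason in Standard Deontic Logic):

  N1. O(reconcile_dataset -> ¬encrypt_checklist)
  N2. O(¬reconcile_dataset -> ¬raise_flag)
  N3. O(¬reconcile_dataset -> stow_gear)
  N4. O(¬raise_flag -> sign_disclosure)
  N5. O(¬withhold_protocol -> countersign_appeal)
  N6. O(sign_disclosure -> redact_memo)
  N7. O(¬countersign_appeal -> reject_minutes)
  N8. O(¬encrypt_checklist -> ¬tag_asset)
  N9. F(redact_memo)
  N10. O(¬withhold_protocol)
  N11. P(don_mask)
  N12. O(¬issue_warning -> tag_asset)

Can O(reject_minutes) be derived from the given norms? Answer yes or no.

No

Premise 7 is O(¬countersign_appeal -> reject_minutes), but O(¬countersign_appeal) is not derivable from the premises, so it does not yield O(reject_minutes).
No other premise forces O(reject_minutes). An ideal world satisfying every premise can still have reject_minutes false, so O(reject_minutes) is not derivable.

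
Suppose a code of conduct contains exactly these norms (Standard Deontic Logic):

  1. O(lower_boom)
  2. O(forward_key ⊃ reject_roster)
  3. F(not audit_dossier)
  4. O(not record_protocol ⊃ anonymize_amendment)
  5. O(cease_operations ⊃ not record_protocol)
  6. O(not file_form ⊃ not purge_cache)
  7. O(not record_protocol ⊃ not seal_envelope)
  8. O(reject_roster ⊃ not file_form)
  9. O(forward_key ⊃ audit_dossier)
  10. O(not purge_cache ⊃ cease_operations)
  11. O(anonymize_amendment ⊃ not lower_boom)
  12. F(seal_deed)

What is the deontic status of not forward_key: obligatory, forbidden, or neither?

Obligatory

From premise 1 we have O(lower_boom).
Premise 11 is O(anonymize_amendment ⊃ not lower_boom); contrapositively O(lower_boom ⊃ not anonymize_amendment). Since O(lower_boom) holds, K gives O(not anonymize_amendment).
The contrapositive of premise 4 (O(not record_protocol ⊃ anonymize_amendment)) is O(not anonymize_amendment ⊃ record_protocol), and O(not anonymize_amendment) is already established, so O(record_protocol).
Premise 5, O(cease_operations ⊃ not record_protocol), contraposes to O(record_protocol ⊃ not cease_operations); with O(record_protocol) we get O(not cease_operations).
Premise 10 is O(not purge_cache ⊃ cease_operations); contrapositively O(not cease_operations ⊃ purge_cache). Since O(not cease_operations) holds, K gives O(purge_cache).
Premise 6 is O(not file_form ⊃ not purge_cache); contrapositively O(purge_cache ⊃ file_form). Since O(purge_cache) holds, K gives O(file_form).
The contrapositive of premise 8 (O(reject_roster ⊃ not file_form)) is O(file_form ⊃ not reject_roster), and O(file_form) is already established, so O(not reject_roster).
The contrapositive of premise 2 (O(forward_key ⊃ reject_roster)) is O(not reject_roster ⊃ not forward_key), and O(not reject_roster) is already established, so O(not forward_key).
Premises 3, 7, 9, 12 do not contribute to this derivation.
Hence not forward_key is obligatory.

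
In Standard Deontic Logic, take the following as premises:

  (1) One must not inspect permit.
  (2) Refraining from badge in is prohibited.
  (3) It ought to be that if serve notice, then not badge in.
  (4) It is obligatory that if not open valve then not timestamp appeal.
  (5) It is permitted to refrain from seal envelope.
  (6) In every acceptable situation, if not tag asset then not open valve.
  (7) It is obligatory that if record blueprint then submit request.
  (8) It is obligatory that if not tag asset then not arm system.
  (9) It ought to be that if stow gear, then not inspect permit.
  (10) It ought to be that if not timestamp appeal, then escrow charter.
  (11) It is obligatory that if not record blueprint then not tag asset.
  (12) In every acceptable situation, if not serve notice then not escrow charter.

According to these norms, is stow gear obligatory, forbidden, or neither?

Premise 9 is O(stow_gear → ¬inspect_permit); even if O(¬inspect_permit) held, inferring O(stow_gear) would be affirming the consequent — invalid.
No premise or chain of K-axiom applications forces O(stow_gear), and none forces O(¬stow_gear). So stow_gear is neither obligatory nor forbidden under these norms.

Neither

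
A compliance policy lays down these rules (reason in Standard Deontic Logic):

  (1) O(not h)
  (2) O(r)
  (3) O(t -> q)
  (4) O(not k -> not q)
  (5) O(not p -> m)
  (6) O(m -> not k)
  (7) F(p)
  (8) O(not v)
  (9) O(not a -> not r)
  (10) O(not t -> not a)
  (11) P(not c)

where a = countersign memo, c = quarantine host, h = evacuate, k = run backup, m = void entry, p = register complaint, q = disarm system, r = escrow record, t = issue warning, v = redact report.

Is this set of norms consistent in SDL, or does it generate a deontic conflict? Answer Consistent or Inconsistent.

Inconsistent

Premise 2 states O(r) outright.
Premise 9 is O(not a -> not r); contrapositively O(r -> a). Since O(r) holds, K gives O(a).
Premise 10, O(not t -> not a), contraposes to O(a -> t); with O(a) we get O(t).
From O(t) and premise 3, O(t -> q), we obtain O(q).
Premise 4, O(not k -> not q), contraposes to O(q -> k); with O(q) we get O(k).
Premise 6, O(m -> not k), contraposes to O(k -> not m); with O(k) we get O(not m).
The contrapositive of premise 5 (O(not p -> m)) is O(not m -> p), and O(not m) is already established, so O(p).
Yet premise 7 is F(p), i.e. O(not p).
We now have both O(p) and O(not p) — p is simultaneously obligatory and forbidden, violating the D-axiom.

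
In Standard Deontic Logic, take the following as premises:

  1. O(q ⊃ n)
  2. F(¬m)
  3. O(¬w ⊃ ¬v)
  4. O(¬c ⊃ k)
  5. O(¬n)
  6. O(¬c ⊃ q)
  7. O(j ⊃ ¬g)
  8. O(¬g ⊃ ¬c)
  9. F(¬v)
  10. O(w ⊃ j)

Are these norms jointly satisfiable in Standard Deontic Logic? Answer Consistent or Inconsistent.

Inconsistent

Premise 5 states O(¬n) outright.
Premise 1, O(q ⊃ n), contraposes to O(¬n ⊃ ¬q); with O(¬n) we get O(¬q).
The contrapositive of premise 6 (O(¬c ⊃ q)) is O(¬q ⊃ c), and O(¬q) is already established, so O(c).
Premise 8 is O(¬g ⊃ ¬c); contrapositively O(c ⊃ g). Since O(c) holds, K gives O(g).
Premise 7, O(j ⊃ ¬g), contraposes to O(g ⊃ ¬j); with O(g) we get O(¬j).
Premise 10, O(w ⊃ j), contraposes to O(¬j ⊃ ¬w); with O(¬j) we get O(¬w).
With premise 3, O(¬w ⊃ ¬v), the K-axiom yields O(¬v).
But premise 9, F(¬v), means O(v).
We now have both O(¬v) and O(v) — v is simultaneously obligatory and forbidden, violating the D-axiom.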